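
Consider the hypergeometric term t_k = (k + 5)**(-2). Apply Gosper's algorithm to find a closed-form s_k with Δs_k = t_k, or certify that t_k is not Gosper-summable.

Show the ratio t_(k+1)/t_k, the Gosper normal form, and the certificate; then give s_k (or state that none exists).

none — t_k is not Gosper-summable

Ratio r(k) = (k + 5)**2/(k + 6)**2.
So A=k**2 + 10*k + 25 and B=k**2 + 12*k + 36, with C=1.
f must satisfy (k**2 + 10*k + 25)·f(k+1) − (k**2 + 10*k + 25)·f(k) = 1.
Bound: deg f ≤ 0.
Put f(k) = c0: A·f(k+1) − B(k−1)·f(k) − C = -1; need -1 = 0 — inconsistent ⇒ no f, not summable.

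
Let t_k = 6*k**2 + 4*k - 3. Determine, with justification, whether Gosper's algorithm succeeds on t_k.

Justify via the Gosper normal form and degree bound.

Compute t_(k+1)/t_k: get (6*k**2 + 16*k + 7)/(6*k**2 + 4*k - 3).
Factor: A=1; B=1; C=k**2 + 2*k/3 - 1/2.
Solve (1)·f(k+1) − (1)·f(k) = k**2 + 2*k/3 - 1/2.
From deg A=0, deg B=0, deg C=2: d=3.
Coefficient equations give f(k) = k*(2*k**2 - k - 4)/6.
Certificate R = B(k−1)f/C = k*(2*k**2 - k - 4)/(6*k**2 + 4*k - 3) gives s_k = k*(2*k**2 - k - 4).
s_(k+1) − s_k = 6*k**2 + 4*k - 3 = t_k.

Yes. s_k = k*(2*k**2 - k - 4).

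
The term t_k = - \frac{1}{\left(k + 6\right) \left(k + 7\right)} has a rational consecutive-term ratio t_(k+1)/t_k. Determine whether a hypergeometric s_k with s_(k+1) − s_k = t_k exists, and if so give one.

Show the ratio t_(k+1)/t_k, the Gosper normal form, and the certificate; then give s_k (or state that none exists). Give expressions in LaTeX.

s_k = - \frac{k}{6 k + 36}

Step 1: r(k) = (k + 6)/(k + 8).
Normal form (A,B,C) = (k + 6, k + 8, 1).
Key eq: (k + 6)·f(k+1) = (k + 7)·f(k) + (1).
Degrees (1,1,0) ⇒ d ≤ 1.
Solving with deg f ≤ 1: f(k) = k/6.
R(k) = B(k−1)·f(k)/C(k) = k*(k + 7)/6; s_k = R·t_k = -k/(6*k + 36).
s_(k+1) − s_k = -1/(k**2 + 13*k + 42) = t_k.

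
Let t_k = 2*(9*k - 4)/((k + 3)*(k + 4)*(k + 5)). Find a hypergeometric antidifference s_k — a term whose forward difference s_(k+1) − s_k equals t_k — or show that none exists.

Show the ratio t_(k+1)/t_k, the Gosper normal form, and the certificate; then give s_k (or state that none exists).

s_k = k*(23*k - 55)/(12*(k + 3)*(k + 4))

Step 1: r(k) = (k + 3)*(9*k + 5)/((k + 6)*(9*k - 4)).
So A=k + 3 and B=k + 6, with C=k - 4/9.
f must satisfy (k + 3)·f(k+1) − (k + 5)·f(k) = k - 4/9.
Degrees (1,1,1) ⇒ d ≤ 2.
Solving with deg f ≤ 2: f(k) = k*(23*k - 55)/216.
Then R = B(k−1)f/C = k*(k + 5)*(23*k - 55)/(24*(9*k - 4)), so s_k = R(k)·t_k = k*(23*k - 55)/(12*(k + 3)*(k + 4)).
Δs = 2*(9*k - 4)/(k**3 + 12*k**2 + 47*k + 60), as required.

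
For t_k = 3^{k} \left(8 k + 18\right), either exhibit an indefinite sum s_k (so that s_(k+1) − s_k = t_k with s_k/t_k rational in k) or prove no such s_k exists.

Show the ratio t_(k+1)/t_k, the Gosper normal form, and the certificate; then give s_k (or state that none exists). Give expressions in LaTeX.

r(k) = 3*(4*k + 13)/(4*k + 9) after simplifying.
Normal form (A,B,C) = (3, 1, k + 9/4).
Key eq: (3)·f(k+1) = (1)·f(k) + (k + 9/4).
From deg A=0, deg B=0, deg C=1: d=1.
Match coefficients ⇒ f(k) = (4*k + 3)/8.
Certificate R = B(k−1)f/C = (4*k + 3)/(2*(4*k + 9)) gives s_k = 3**k*(4*k + 3).
Δs = 3**k*(8*k + 18), as required.

s_k = 3^{k} \left(4 k + 3\right)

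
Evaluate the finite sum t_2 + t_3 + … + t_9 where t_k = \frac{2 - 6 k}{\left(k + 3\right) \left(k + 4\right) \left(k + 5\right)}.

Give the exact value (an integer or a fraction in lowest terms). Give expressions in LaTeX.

Σ = -80/273

t_(k+1)/t_k = (k + 3)*(3*k + 2)/((k + 6)*(3*k - 1)).
Factor: A=k + 3; B=k + 6; C=k - 1/3.
Set up (k + 3)·f(k+1) − (k + 5)·f(k) − (k - 1/3) = 0.
From deg A=1, deg B=1, deg C=1: d=2.
Solving with deg f ≤ 2: f(k) = k*(k - 2)/9.
Then R = B(k−1)f/C = k*(k - 2)*(k + 5)/(3*(3*k - 1)), so s_k = R(k)·t_k = -2*k*(k - 2)/(3*(k + 3)*(k + 4)).
Δs = 2*(1 - 3*k)/(k**3 + 12*k**2 + 47*k + 60), as required.
Sum = s_(10) − s_(2); s_(10) = -80/273, s_(2) = 0 ⇒ -80/273.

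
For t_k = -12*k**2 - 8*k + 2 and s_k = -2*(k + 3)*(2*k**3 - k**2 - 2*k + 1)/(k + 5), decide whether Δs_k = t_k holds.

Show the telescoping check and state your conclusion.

Invalid: residual 4*(4*k**3 + 35*k**2 + 21*k - 6)/(k**2 + 11*k + 30) ≠ 0.

s_(k+1) = 2*k*(-2*k**3 - 13*k**2 - 22*k - 8)/(k + 6)
s_(k+1) − s_k = 2*(-6*k**4 - 62*k**3 - 153*k**2 - 67*k + 18)/(k**2 + 11*k + 30)
(s_(k+1) − s_k) − t_k = 4*(4*k**3 + 35*k**2 + 21*k - 6)/(k**2 + 11*k + 30)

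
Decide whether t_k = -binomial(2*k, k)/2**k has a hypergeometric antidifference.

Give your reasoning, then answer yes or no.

Ratio r(k) = (2*k + 1)/(k + 1).
Normal form (A,B,C) = (2*k + 1, k + 1, 1).
Need (2*k + 1)·f(k+1) − (k)·f(k) = 1.
Degrees (1,1,0) ⇒ d ≤ -1.
deg f ≤ -1 is impossible — no certificate.

No — t_k has no hypergeometric antidifference.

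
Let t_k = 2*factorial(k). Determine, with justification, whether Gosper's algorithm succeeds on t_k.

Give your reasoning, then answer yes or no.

No — key equation has no polynomial f.

t_(k+1)/t_k = k + 1.
A = k + 1, B = 1, C = 1.
f must satisfy (k + 1)·f(k+1) − (1)·f(k) = 1.
Bound: deg f ≤ -1.
deg f ≤ -1 is impossible — no certificate.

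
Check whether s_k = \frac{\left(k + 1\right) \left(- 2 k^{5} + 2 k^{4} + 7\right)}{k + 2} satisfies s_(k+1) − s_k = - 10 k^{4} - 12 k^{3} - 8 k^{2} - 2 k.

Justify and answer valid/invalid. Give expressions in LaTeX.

s_(k+1) = (k + 2)*(-2*(k + 1)**5 + 2*(k + 1)**4 + 7)/(k + 3)
s_(k+1) − s_k = (-10*k**6 - 54*k**5 - 94*k**4 - 82*k**3 - 40*k**2 - 8*k + 7)/(k**2 + 5*k + 6)
(s_(k+1) − s_k) − t_k = (8*k**5 + 34*k**4 + 32*k**3 + 18*k**2 + 4*k + 7)/(k**2 + 5*k + 6)

Invalid: residual \frac{8 k^{5} + 34 k^{4} + 32 k^{3} + 18 k^{2} + 4 k + 7}{k^{2} + 5 k + 6} ≠ 0.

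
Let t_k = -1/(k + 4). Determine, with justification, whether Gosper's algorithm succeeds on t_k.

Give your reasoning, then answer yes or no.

No — key equation has no polynomial f.

Ratio r(k) = (k + 4)/(k + 5).
A = k + 4, B = k + 5, C = 1.
Key eq: (k + 4)·f(k+1) = (k + 4)·f(k) + (1).
From deg A=1, deg B=1, deg C=0: d=0.
Generic f = c0 gives residual -1; -1 = 0 cannot hold, so t_k is not Gosper-summable.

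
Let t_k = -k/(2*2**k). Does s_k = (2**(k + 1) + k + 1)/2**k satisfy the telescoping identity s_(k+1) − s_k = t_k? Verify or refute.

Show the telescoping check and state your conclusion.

valid (s_(k+1) − s_k reduces to t_k)

s_(k+1) = (4*2**k + k + 2)/(2*2**k)
s_(k+1) − s_k = -k/(2*2**k)
(s_(k+1) − s_k) − t_k = 0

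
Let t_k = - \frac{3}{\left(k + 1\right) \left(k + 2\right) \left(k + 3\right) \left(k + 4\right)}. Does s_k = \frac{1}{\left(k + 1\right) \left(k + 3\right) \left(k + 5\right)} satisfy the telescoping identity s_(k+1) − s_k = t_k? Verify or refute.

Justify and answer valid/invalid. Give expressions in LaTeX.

Invalid: residual \frac{3 \left(4 k + 19\right)}{k^{6} + 21 k^{5} + 175 k^{4} + 735 k^{3} + 1624 k^{2} + 1764 k + 720} ≠ 0.

s_(k+1) = 1/((k + 2)*(k + 4)*(k + 6))
s_(k+1) − s_k = 1/((k + 2)*(k + 4)*(k + 6)) - 1/((k + 1)*(k + 3)*(k + 5))
(s_(k+1) − s_k) − t_k = 3*(4*k + 19)/(k**6 + 21*k**5 + 175*k**4 + 735*k**3 + 1624*k**2 + 1764*k + 720)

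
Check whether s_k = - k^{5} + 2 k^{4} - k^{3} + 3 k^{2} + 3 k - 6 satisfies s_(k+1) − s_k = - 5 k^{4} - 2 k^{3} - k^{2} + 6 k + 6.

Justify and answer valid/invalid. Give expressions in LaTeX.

s_(k+1) = k*(-k**4 - 3*k**3 - 3*k**2 + 2*k + 9)
s_(k+1) − s_k = -5*k**4 - 2*k**3 - k**2 + 6*k + 6
(s_(k+1) − s_k) − t_k = 0

Valid — Δs_k = t_k.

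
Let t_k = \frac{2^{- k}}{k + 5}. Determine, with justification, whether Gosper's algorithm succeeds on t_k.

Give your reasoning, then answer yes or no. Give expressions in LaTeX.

The ratio is (k + 5)/(2*(k + 6)).
A = k/2 + 5/2, B = k + 6, C = 1.
Key eq: (k/2 + 5/2)·f(k+1) = (k + 5)·f(k) + (1).
deg f ≤ -1 (via 1,1,0).
Negative degree bound (-1): no f exists, t_k not Gosper-summable.

No. Not Gosper-summable.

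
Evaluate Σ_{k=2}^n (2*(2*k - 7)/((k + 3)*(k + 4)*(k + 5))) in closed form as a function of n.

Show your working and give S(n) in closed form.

Step 1: r(k) = (k + 3)*(2*k - 5)/((k + 6)*(2*k - 7)).
Take A(k)=k + 3, B(k)=k + 6, C(k)=k - 7/2.
Need (k + 3)·f(k+1) − (k + 5)·f(k) = k - 7/2.
From deg A=1, deg B=1, deg C=1: d=2.
A polynomial solution: f(k) = -k*(k + 55)/48.
Get s_k = R·t_k = k*(-k - 55)/(12*(k + 3)*(k + 4)) with R(k) = B(k−1)f(k)/C(k) = -k*(k + 5)*(k + 55)/(24*(2*k - 7)).
Verify: 2*(2*k - 7)/(k**3 + 12*k**2 + 47*k + 60) matches t_k.
Evaluate: s_(n+1) = (-n**2 - 57*n - 56)/(12*(n**2 + 9*n + 20)); subtract s_(2) = -19/60 ⇒ S(n) = (7*n**2 - 57*n + 50)/(30*(n**2 + 9*n + 20)).

S(n) = (7*n**2 - 57*n + 50)/(30*(n**2 + 9*n + 20))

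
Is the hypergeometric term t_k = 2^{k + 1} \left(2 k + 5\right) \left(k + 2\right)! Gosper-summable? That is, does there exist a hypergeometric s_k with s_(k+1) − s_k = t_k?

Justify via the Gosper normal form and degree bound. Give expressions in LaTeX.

Yes. s_k = 2^{k + 1} \left(k + 2\right)!.

r(k) = 2*(k + 3)*(2*k + 7)/(2*k + 5) after simplifying.
A = 2*k + 6, B = 1, C = k + 5/2.
Set up (2*k + 6)·f(k+1) − (1)·f(k) − (k + 5/2) = 0.
Bound: deg f ≤ 0.
Match coefficients ⇒ f(k) = 1/2.
Get s_k = R·t_k = 2**(k + 1)*factorial(k + 2) with R(k) = B(k−1)f(k)/C(k) = 1/(2*k + 5).
Δs = 2**(k + 1)*(2*k + 5)*factorial(k + 2), as required.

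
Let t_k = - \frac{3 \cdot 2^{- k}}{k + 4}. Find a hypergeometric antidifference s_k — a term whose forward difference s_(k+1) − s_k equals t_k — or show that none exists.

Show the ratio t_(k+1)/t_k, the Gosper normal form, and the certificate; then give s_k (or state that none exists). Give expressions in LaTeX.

none — t_k is not Gosper-summable

The ratio is (k + 4)/(2*(k + 5)).
Take A(k)=k/2 + 2, B(k)=k + 5, C(k)=1.
f must satisfy (k/2 + 2)·f(k+1) − (k + 4)·f(k) = 1.
Degrees (1,1,0) ⇒ d ≤ -1.
Negative degree bound (-1): no f exists, t_k not Gosper-summable.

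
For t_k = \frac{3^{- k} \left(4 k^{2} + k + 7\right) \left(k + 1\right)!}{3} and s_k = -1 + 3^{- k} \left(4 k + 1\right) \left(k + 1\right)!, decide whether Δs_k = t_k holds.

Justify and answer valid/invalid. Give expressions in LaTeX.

Valid — Δs_k = t_k.

s_(k+1) = 3**(-k - 1)*(4*k + 5)*factorial(k + 2) - 1
s_(k+1) − s_k = (4*k**2 + k + 7)*factorial(k + 1)/(3*3**k)
(s_(k+1) − s_k) − t_k = 0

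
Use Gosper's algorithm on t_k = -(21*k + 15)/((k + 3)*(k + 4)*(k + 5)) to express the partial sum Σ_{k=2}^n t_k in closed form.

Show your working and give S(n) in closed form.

S(n) = 3*(-9*n**2 - 11*n + 20)/(10*(n**2 + 9*n + 20))

Step 1: r(k) = (k + 3)*(7*k + 12)/((k + 6)*(7*k + 5)).
Factor: A=k + 3; B=k + 6; C=k + 5/7.
f must satisfy (k + 3)·f(k+1) − (k + 5)·f(k) = k + 5/7.
d = 2 from the (1,1,1) case.
Solve for f: f(k) = k*(13*k + 7)/84 (degree 2 ≤ 2).
Get s_k = R·t_k = -k*(13*k + 7)/(4*(k + 3)*(k + 4)) with R(k) = B(k−1)f(k)/C(k) = k*(k + 5)*(13*k + 7)/(12*(7*k + 5)).
Δs = 3*(-7*k - 5)/(k**3 + 12*k**2 + 47*k + 60), as required.
Evaluate: s_(n+1) = (-13*n**2 - 33*n - 20)/(4*(n**2 + 9*n + 20)); subtract s_(2) = -11/20 ⇒ S(n) = 3*(-9*n**2 - 11*n + 20)/(10*(n**2 + 9*n + 20)).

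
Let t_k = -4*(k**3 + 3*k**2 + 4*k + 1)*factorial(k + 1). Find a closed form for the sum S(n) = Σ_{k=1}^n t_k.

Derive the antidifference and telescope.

S(n) = -4*n*(n + 2)*factorial(n + 2)

t_(k+1)/t_k = (k**4 + 8*k**3 + 25*k**2 + 35*k + 18)/(k**3 + 3*k**2 + 4*k + 1).
Gosper form: A/B · C(k+1)/C(k) with A=k + 2, B=1, C=k**3 + 3*k**2 + 4*k + 1.
Set up (k + 2)·f(k+1) − (1)·f(k) − (k**3 + 3*k**2 + 4*k + 1) = 0.
From deg A=1, deg B=0, deg C=3: d=2.
Solve for f: f(k) = (k - 1)*(k + 1) (degree 2 ≤ 2).
Certificate R = B(k−1)f/C = (k - 1)*(k + 1)/(k**3 + 3*k**2 + 4*k + 1) gives s_k = -4*(k - 1)*(k + 1)*factorial(k + 1).
s_(k+1) − s_k = -4*(k**3 + 3*k**2 + 4*k + 1)*factorial(k + 1) = t_k.
s_(n+1) = -4*n*(n + 2)*factorial(n + 2) and s_(1) = 0, so S(n) = -4*n*(n + 2)*factorial(n + 2).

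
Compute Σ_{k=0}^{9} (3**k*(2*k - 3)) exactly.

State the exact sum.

The ratio is 3*(2*k - 1)/(2*k - 3).
Gosper form: A/B · C(k+1)/C(k) with A=3, B=1, C=k - 3/2.
Set up (3)·f(k+1) − (1)·f(k) − (k - 3/2) = 0.
deg f ≤ 1 (via 0,0,1).
Solving with deg f ≤ 1: f(k) = (k - 3)/2.
So s_k = (B(k−1)f/C)·t_k = ((k - 3)/(2*k - 3))·t_k = 3**k*(k - 3).
s_(k+1) − s_k = 3**k*(2*k - 3) = t_k.
Evaluate s at k=10 and k=0: 413343 and -3; difference 413346.

Σ = 413346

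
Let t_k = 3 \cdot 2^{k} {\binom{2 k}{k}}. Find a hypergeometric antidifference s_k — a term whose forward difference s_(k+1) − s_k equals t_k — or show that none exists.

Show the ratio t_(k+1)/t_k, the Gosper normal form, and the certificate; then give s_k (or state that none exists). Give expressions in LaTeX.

Step 1: r(k) = 4*(2*k + 1)/(k + 1).
Gosper form: A/B · C(k+1)/C(k) with A=8*k + 4, B=k + 1, C=1.
f must satisfy (8*k + 4)·f(k+1) − (k)·f(k) = 1.
d = -1 from the (1,1,0) case.
Bound -1 < 0, so the key equation has no polynomial solution.

none — t_k is not Gosper-summable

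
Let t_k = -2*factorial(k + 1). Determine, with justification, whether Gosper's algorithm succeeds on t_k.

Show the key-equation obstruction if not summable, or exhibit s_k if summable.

t_(k+1)/t_k = k + 2.
A = k + 2, B = 1, C = 1.
Solve (k + 2)·f(k+1) − (1)·f(k) = 1.
Degrees (1,0,0) ⇒ d ≤ -1.
deg f ≤ -1 is impossible — no certificate.

No. Not Gosper-summable.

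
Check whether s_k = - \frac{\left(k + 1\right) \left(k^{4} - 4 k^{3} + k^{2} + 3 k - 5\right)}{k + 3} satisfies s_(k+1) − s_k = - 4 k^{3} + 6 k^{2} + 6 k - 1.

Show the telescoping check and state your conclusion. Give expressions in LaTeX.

s_(k+1) = (-k**5 - 2*k**4 + 5*k**3 + 13*k**2 + 10*k + 8)/(k + 4)
s_(k+1) − s_k = (-4*k**5 - 16*k**4 + 20*k**3 + 63*k**2 + 25*k + 4)/(k**2 + 7*k + 12)
(s_(k+1) − s_k) − t_k = 2*(3*k**4 + 10*k**3 - 25*k**2 - 20*k + 8)/(k**2 + 7*k + 12)

Invalid: residual \frac{2 \left(3 k^{4} + 10 k^{3} - 25 k^{2} - 20 k + 8\right)}{k^{2} + 7 k + 12} ≠ 0.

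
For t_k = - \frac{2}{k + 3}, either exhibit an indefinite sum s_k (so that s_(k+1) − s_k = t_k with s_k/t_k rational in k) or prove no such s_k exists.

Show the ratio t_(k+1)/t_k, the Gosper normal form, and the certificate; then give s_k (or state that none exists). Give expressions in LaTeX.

no hypergeometric antidifference exists

Compute t_(k+1)/t_k: get (k + 3)/(k + 4).
Factor: A=k + 3; B=k + 4; C=1.
f must satisfy (k + 3)·f(k+1) − (k + 3)·f(k) = 1.
Degrees (1,1,0) ⇒ d ≤ 0.
Put f(k) = c0: A·f(k+1) − B(k−1)·f(k) − C = -1; need -1 = 0 — inconsistent ⇒ no f, not summable.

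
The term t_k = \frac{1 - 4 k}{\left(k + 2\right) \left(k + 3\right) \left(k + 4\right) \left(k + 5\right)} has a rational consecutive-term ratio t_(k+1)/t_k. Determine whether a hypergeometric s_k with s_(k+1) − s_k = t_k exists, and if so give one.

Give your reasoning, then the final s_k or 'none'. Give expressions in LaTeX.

s_k = \frac{k \left(- k^{2} - 9 k + 22\right)}{24 \left(k + 2\right) \left(k + 3\right) \left(k + 4\right)}

Compute t_(k+1)/t_k: get (k + 2)*(4*k + 3)/((k + 6)*(4*k - 1)).
Normal form (A,B,C) = (k + 2, k + 6, k - 1/4).
Set up (k + 2)·f(k+1) − (k + 5)·f(k) − (k - 1/4) = 0.
Degrees (1,1,1) ⇒ d ≤ 3.
Solve for f: f(k) = k*(k - 2)*(k + 11)/96 (degree 3 ≤ 3).
Then R = B(k−1)f/C = k*(k - 2)*(k + 5)*(k + 11)/(24*(4*k - 1)), so s_k = R(k)·t_k = k*(-k**2 - 9*k + 22)/(24*(k + 2)*(k + 3)*(k + 4)).
Verify: (1 - 4*k)/(k**4 + 14*k**3 + 71*k**2 + 154*k + 120) matches t_k.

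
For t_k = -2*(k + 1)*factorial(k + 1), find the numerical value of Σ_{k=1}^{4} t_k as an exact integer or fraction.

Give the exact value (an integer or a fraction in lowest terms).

Σ = -1436

Ratio r(k) = (k + 2)**2/(k + 1).
Take A(k)=k + 2, B(k)=1, C(k)=k + 1.
Set up (k + 2)·f(k+1) − (1)·f(k) − (k + 1) = 0.
From deg A=1, deg B=0, deg C=1: d=0.
Solving with deg f ≤ 0: f(k) = 1.
Certificate R = B(k−1)f/C = 1/(k + 1) gives s_k = -2*factorial(k + 1).
Verify: -2*(k + 1)*factorial(k + 1) matches t_k.
Telescoping: Σ = s_(5) − s_(1) = -1440 − (-4) = -1436.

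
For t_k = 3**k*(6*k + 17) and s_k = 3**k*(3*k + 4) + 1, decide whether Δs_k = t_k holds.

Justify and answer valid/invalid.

Valid — Δs_k = t_k.

s_(k+1) = 3**(k + 1)*(3*k + 7) + 1
s_(k+1) − s_k = 3**k*(6*k + 17)
(s_(k+1) − s_k) − t_k = 0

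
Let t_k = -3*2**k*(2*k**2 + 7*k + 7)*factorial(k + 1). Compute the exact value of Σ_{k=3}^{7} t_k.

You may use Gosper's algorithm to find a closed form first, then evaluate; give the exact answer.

r(k) = 2*(2*k**3 + 15*k**2 + 38*k + 32)/(2*k**2 + 7*k + 7) after simplifying.
A = 2*k + 4, B = 1, C = k**2 + 7*k/2 + 7/2.
Key eq: (2*k + 4)·f(k+1) = (1)·f(k) + (k**2 + 7*k/2 + 7/2).
Degrees (1,0,2) ⇒ d ≤ 1.
Match coefficients ⇒ f(k) = (k + 1)/2.
Certificate R = B(k−1)f/C = (k + 1)/(2*k**2 + 7*k + 7) gives s_k = -3*2**k*(k + 1)*factorial(k + 1).
Check: Δs_k = -3*2**k*(2*k**2 + 7*k + 7)*factorial(k + 1). ✓
Telescoping: Σ = s_(8) − s_(3) = -2508226560 − (-2304) = -2508224256.

Σ = -2508224256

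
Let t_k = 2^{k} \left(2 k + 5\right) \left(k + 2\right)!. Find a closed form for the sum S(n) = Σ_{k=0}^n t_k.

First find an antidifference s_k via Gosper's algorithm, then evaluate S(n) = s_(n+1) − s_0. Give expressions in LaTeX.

The ratio is 2*(k + 3)*(2*k + 7)/(2*k + 5).
Take A(k)=2*k + 6, B(k)=1, C(k)=k + 5/2.
Solve (2*k + 6)·f(k+1) − (1)·f(k) = k + 5/2.
d = 0 from the (1,0,1) case.
Coefficient equations give f(k) = 1/2.
Certificate R = B(k−1)f/C = 1/(2*k + 5) gives s_k = 2**k*factorial(k + 2).
s_(k+1) − s_k = 2**k*(2*k + 5)*factorial(k + 2) = t_k.
Σ_(k=0)^n t_k = s_(n+1) − s_(0) = (2**(n + 1)*factorial(n + 3)) − (2), i.e. 2*2**n*factorial(n + 3) - 2.

S(n) = 2 \cdot 2^{n} \left(n + 3\right)! - 2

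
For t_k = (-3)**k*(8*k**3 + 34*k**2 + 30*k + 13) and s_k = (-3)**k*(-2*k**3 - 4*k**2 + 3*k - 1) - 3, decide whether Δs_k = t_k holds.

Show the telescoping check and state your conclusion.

s_(k+1) = -3*(-3)**k*(3*k - 2*(k + 1)**3 - 4*(k + 1)**2 + 2) - 3
s_(k+1) − s_k = (-3)**k*(8*k**3 + 34*k**2 + 30*k + 13)
(s_(k+1) − s_k) − t_k = 0

Valid — Δs_k = t_k.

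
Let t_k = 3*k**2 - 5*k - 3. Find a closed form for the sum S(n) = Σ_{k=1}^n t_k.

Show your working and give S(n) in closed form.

Ratio r(k) = (3*k**2 + k - 5)/(3*k**2 - 5*k - 3).
So A=1 and B=1, with C=k**2 - 5*k/3 - 1.
Need (1)·f(k+1) − (1)·f(k) = k**2 - 5*k/3 - 1.
deg f ≤ 3 (via 0,0,2).
Solve for f: f(k) = k**2*(k - 4)/3 (degree 3 ≤ 3).
R(k) = B(k−1)·f(k)/C(k) = k**2*(k - 4)/(3*k**2 - 5*k - 3); s_k = R·t_k = k**2*(k - 4).
Verify: 3*k**2 - 5*k - 3 matches t_k.
Telescope: S(n) = s_(n+1) − s_(1) = n**3 - n**2 - 5*n - 3 − (-3) = n*(n**2 - n - 5).

S(n) = n*(n**2 - n - 5)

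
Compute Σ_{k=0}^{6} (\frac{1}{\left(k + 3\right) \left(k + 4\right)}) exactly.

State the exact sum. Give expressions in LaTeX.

Ratio r(k) = (k + 3)/(k + 5).
Normal form (A,B,C) = (k + 3, k + 5, 1).
Set up (k + 3)·f(k+1) − (k + 4)·f(k) − (1) = 0.
Bound: deg f ≤ 1.
Solving with deg f ≤ 1: f(k) = k/3.
Certificate R = B(k−1)f/C = k*(k + 4)/3 gives s_k = k/(3*(k + 3)).
Check: Δs_k = 1/(k**2 + 7*k + 12). ✓
Sum = s_(7) − s_(0); s_(7) = 7/30, s_(0) = 0 ⇒ 7/30.

Σ = 7/30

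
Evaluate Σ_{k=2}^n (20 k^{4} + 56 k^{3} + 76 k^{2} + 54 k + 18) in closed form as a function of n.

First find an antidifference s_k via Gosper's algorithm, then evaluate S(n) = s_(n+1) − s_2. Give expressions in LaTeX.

Step 1: r(k) = (10*k**4 + 68*k**3 + 182*k**2 + 227*k + 112)/(10*k**4 + 28*k**3 + 38*k**2 + 27*k + 9).
So A=1 and B=1, with C=k**4 + 14*k**3/5 + 19*k**2/5 + 27*k/10 + 9/10.
Solve (1)·f(k+1) − (1)·f(k) = k**4 + 14*k**3/5 + 19*k**2/5 + 27*k/10 + 9/10.
deg f ≤ 5 (via 0,0,4).
Solve for f: f(k) = k*(4*k**4 + 4*k**3 + 4*k**2 + 3*k + 3)/20 (degree 5 ≤ 5).
So s_k = (B(k−1)f/C)·t_k = (k*(4*k**4 + 4*k**3 + 4*k**2 + 3*k + 3)/(2*(10*k**4 + 28*k**3 + 38*k**2 + 27*k + 9)))·t_k = k*(4*k**4 + 4*k**3 + 4*k**2 + 3*k + 3).
s_(k+1) − s_k = 20*k**4 + 56*k**3 + 76*k**2 + 54*k + 18 = t_k.
Evaluate: s_(n+1) = 4*n**5 + 24*n**4 + 60*n**3 + 79*n**2 + 57*n + 18; subtract s_(2) = 242 ⇒ S(n) = 4*n**5 + 24*n**4 + 60*n**3 + 79*n**2 + 57*n - 224.

S(n) = 4 n^{5} + 24 n^{4} + 60 n^{3} + 79 n^{2} + 57 n - 224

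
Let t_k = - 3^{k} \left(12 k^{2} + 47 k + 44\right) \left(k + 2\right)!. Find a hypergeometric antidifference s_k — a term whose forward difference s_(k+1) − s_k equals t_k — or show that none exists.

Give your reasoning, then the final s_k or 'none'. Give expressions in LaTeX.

r(k) = 3*(12*k**3 + 107*k**2 + 316*k + 309)/(12*k**2 + 47*k + 44) after simplifying.
So A=3*k + 9 and B=1, with C=k**2 + 47*k/12 + 11/3.
Need (3*k + 9)·f(k+1) − (1)·f(k) = k**2 + 47*k/12 + 11/3.
From deg A=1, deg B=0, deg C=2: d=1.
Solve for f: f(k) = (4*k + 1)/12 (degree 1 ≤ 1).
Then R = B(k−1)f/C = (4*k + 1)/(12*k**2 + 47*k + 44), so s_k = R(k)·t_k = -3**k*(4*k + 1)*factorial(k + 2).
Δs = -3**k*(12*k**2 + 47*k + 44)*factorial(k + 2), as required.

s_k = - 3^{k} \left(4 k + 1\right) \left(k + 2\right)!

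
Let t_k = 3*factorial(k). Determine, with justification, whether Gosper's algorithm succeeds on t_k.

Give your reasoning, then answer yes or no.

No — t_k has no hypergeometric antidifference.

Compute t_(k+1)/t_k: get k + 1.
A = k + 1, B = 1, C = 1.
f must satisfy (k + 1)·f(k+1) − (1)·f(k) = 1.
From deg A=1, deg B=0, deg C=0: d=-1.
Negative degree bound (-1): no f exists, t_k not Gosper-summable.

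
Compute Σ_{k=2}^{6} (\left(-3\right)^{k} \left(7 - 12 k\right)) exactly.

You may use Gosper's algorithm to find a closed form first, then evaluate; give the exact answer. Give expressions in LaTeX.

Σ = -37197

r(k) = 3*(-12*k - 5)/(12*k - 7) after simplifying.
So A=-3 and B=1, with C=k - 7/12.
Solve (-3)·f(k+1) − (1)·f(k) = k - 7/12.
d = 1 from the (0,0,1) case.
A polynomial solution: f(k) = -(3*k - 4)/12.
Certificate R = B(k−1)f/C = -(3*k - 4)/(12*k - 7) gives s_k = (-3)**k*(3*k - 4).
Verify: (-3)**k*(7 - 12*k) matches t_k.
Telescoping: Σ = s_(7) − s_(2) = -37179 − (18) = -37197.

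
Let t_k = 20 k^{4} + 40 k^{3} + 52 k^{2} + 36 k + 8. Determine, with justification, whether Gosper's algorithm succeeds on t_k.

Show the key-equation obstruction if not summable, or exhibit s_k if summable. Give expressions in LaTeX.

Step 1: r(k) = (5*k**4 + 30*k**3 + 73*k**2 + 85*k + 39)/(5*k**4 + 10*k**3 + 13*k**2 + 9*k + 2).
A = 1, B = 1, C = k**4 + 2*k**3 + 13*k**2/5 + 9*k/5 + 2/5.
f must satisfy (1)·f(k+1) − (1)·f(k) = k**4 + 2*k**3 + 13*k**2/5 + 9*k/5 + 2/5.
From deg A=0, deg B=0, deg C=4: d=5.
Match coefficients ⇒ f(k) = k*(2*k**4 + 2*k**2 + k - 1)/10.
Get s_k = R·t_k = 2*k*(2*k**4 + 2*k**2 + k - 1) with R(k) = B(k−1)f(k)/C(k) = k*(2*k**4 + 2*k**2 + k - 1)/(2*(5*k**4 + 10*k**3 + 13*k**2 + 9*k + 2)).
s_(k+1) − s_k = 20*k**4 + 40*k**3 + 52*k**2 + 36*k + 8 = t_k.

Yes. s_k = 2 k \left(2 k^{4} + 2 k^{2} + k - 1\right).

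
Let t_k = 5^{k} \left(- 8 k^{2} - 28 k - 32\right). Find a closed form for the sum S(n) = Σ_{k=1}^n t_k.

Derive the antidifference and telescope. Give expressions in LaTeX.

S(n) = - 10 \cdot 5^{n} n^{2} - 30 \cdot 5^{n} n - 35 \cdot 5^{n} + 35

Ratio r(k) = 5*(2*k**2 + 11*k + 17)/(2*k**2 + 7*k + 8).
So A=5 and B=1, with C=k**2 + 7*k/2 + 4.
Set up (5)·f(k+1) − (1)·f(k) − (k**2 + 7*k/2 + 4) = 0.
deg f ≤ 2 (via 0,0,2).
Coefficient equations give f(k) = (2*k**2 + 2*k + 3)/8.
R(k) = B(k−1)·f(k)/C(k) = (2*k**2 + 2*k + 3)/(4*(2*k**2 + 7*k + 8)); s_k = R·t_k = 5**k*(-2*k**2 - 2*k - 3).
s_(k+1) − s_k = 5**k*(-8*k**2 - 28*k - 32) = t_k.
Telescope: S(n) = s_(n+1) − s_(1) = 5**(n + 1)*(-2*n**2 - 6*n - 7) − (-35) = -10*5**n*n**2 - 30*5**n*n - 35*5**n + 35.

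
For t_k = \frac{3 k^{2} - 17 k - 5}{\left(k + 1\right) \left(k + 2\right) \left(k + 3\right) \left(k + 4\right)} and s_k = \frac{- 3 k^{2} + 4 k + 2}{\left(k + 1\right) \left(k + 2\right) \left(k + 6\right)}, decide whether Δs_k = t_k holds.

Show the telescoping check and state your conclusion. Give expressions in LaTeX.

s_(k+1) = (4*k - 3*(k + 1)**2 + 6)/((k + 2)*(k + 3)*(k + 7))
s_(k+1) − s_k = (3*k**3 - 8*k**2 - 95*k - 24)/(k**5 + 19*k**4 + 131*k**3 + 401*k**2 + 540*k + 252)
(s_(k+1) − s_k) − t_k = 3*(-6*k**3 - 9*k**2 + 125*k + 38)/(k**6 + 23*k**5 + 207*k**4 + 925*k**3 + 2144*k**2 + 2412*k + 1008)

Invalid: residual \frac{3 \left(- 6 k^{3} - 9 k^{2} + 125 k + 38\right)}{k^{6} + 23 k^{5} + 207 k^{4} + 925 k^{3} + 2144 k^{2} + 2412 k + 1008} ≠ 0.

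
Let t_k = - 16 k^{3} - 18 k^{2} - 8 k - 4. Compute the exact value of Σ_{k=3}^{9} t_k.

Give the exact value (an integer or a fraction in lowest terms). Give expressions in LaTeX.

Σ = -37660

Ratio r(k) = (8*k**3 + 33*k**2 + 46*k + 23)/(8*k**3 + 9*k**2 + 4*k + 2).
Normal form (A,B,C) = (1, 1, k**3 + 9*k**2/8 + k/2 + 1/4).
Need (1)·f(k+1) − (1)·f(k) = k**3 + 9*k**2/8 + k/2 + 1/4.
deg f ≤ 4 (via 0,0,3).
Solving with deg f ≤ 4: f(k) = k*(4*k**3 - 2*k**2 - k + 3)/16.
Then R = B(k−1)f/C = k*(4*k**3 - 2*k**2 - k + 3)/(2*(8*k**3 + 9*k**2 + 4*k + 2)), so s_k = R(k)·t_k = k*(-4*k**3 + 2*k**2 + k - 3).
Check: Δs_k = -16*k**3 - 18*k**2 - 8*k - 4. ✓
Σ_(k=3)^(9) t_k = s_(10) − s_(3) = -37930 − (-270) = -37660.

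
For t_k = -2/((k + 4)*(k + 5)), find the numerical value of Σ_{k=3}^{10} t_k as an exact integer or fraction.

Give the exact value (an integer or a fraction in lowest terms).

Step 1: r(k) = (k + 4)/(k + 6).
Normal form (A,B,C) = (k + 4, k + 6, 1).
Need (k + 4)·f(k+1) − (k + 5)·f(k) = 1.
deg f ≤ 1 (via 1,1,0).
Solving with deg f ≤ 1: f(k) = k/4.
So s_k = (B(k−1)f/C)·t_k = (k*(k + 5)/4)·t_k = -k/(2*k + 8).
Verify: -2/(k**2 + 9*k + 20) matches t_k.
Telescoping: Σ = s_(11) − s_(3) = -11/30 − (-3/14) = -16/105.

Σ = -16/105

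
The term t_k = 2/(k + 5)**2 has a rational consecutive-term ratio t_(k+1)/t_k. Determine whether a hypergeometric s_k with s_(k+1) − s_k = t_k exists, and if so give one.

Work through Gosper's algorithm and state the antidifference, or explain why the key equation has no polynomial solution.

Step 1: r(k) = (k + 5)**2/(k + 6)**2.
A = k**2 + 10*k + 25, B = k**2 + 12*k + 36, C = 1.
Need (k**2 + 10*k + 25)·f(k+1) − (k**2 + 10*k + 25)·f(k) = 1.
d = 0 from the (2,2,0) case.
f = c0 ⇒ A·f(k+1) − B(k−1)·f(k) − C = -1. The system {-1 = 0} is inconsistent; no antidifference.

none — t_k is not Gosper-summable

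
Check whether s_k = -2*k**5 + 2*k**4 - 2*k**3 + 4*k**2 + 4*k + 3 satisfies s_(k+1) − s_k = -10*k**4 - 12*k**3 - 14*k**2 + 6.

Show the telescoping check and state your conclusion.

valid (s_(k+1) − s_k reduces to t_k)

s_(k+1) = -2*k**5 - 8*k**4 - 14*k**3 - 10*k**2 + 4*k + 9
s_(k+1) − s_k = -10*k**4 - 12*k**3 - 14*k**2 + 6
(s_(k+1) − s_k) − t_k = 0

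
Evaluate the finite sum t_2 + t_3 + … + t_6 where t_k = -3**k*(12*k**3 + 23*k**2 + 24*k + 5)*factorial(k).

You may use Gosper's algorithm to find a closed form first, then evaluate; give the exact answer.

The ratio is 3*(12*k**4 + 71*k**3 + 165*k**2 + 170*k + 64)/(12*k**3 + 23*k**2 + 24*k + 5).
Factor: A=3*k + 3; B=1; C=k**3 + 23*k**2/12 + 2*k + 5/12.
Need (3*k + 3)·f(k+1) − (1)·f(k) = k**3 + 23*k**2/12 + 2*k + 5/12.
Bound: deg f ≤ 2.
Solve for f: f(k) = (4*k**2 - 3*k + 1)/12 (degree 2 ≤ 2).
R(k) = B(k−1)·f(k)/C(k) = (4*k**2 - 3*k + 1)/(12*k**3 + 23*k**2 + 24*k + 5); s_k = R·t_k = -3**k*(4*k**2 - 3*k + 1)*factorial(k).
Check: Δs_k = -3**k*(12*k**3 + 23*k**2 + 24*k + 5)*factorial(k). ✓
Σ_(k=2)^(6) t_k = s_(7) − s_(2) = -1939956480 − (-198) = -1939956282.

Σ = -1939956282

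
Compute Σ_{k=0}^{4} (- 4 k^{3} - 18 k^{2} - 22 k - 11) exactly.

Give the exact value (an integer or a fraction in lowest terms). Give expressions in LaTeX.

Σ = -1215

The ratio is (4*k**3 + 30*k**2 + 70*k + 55)/(4*k**3 + 18*k**2 + 22*k + 11).
Normal form (A,B,C) = (1, 1, k**3 + 9*k**2/2 + 11*k/2 + 11/4).
Need (1)·f(k+1) − (1)·f(k) = k**3 + 9*k**2/2 + 11*k/2 + 11/4.
deg f ≤ 4 (via 0,0,3).
Solving with deg f ≤ 4: f(k) = k*(k**3 + 4*k**2 + 3*k + 3)/4.
So s_k = (B(k−1)f/C)·t_k = (k*(k**3 + 4*k**2 + 3*k + 3)/(4*k**3 + 18*k**2 + 22*k + 11))·t_k = k*(-k**3 - 4*k**2 - 3*k - 3).
Check: Δs_k = -4*k**3 - 18*k**2 - 22*k - 11. ✓
Telescoping: Σ = s_(5) − s_(0) = -1215 − (0) = -1215.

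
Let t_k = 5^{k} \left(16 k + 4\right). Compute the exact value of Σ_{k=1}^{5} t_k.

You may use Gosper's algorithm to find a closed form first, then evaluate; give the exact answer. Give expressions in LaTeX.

r(k) = 5*(4*k + 5)/(4*k + 1) after simplifying.
Normal form (A,B,C) = (5, 1, k + 1/4).
Need (5)·f(k+1) − (1)·f(k) = k + 1/4.
deg f ≤ 1 (via 0,0,1).
Solve for f: f(k) = (k - 1)/4 (degree 1 ≤ 1).
Then R = B(k−1)f/C = (k - 1)/(4*k + 1), so s_k = R(k)·t_k = 4*5**k*(k - 1).
Δs = 5**k*(16*k + 4), as required.
Σ_(k=1)^(5) t_k = s_(6) − s_(1) = 312500 − (0) = 312500.

Σ = 312500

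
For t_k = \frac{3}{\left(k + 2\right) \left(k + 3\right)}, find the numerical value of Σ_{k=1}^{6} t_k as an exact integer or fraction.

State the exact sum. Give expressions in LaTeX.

Σ = 2/3

Compute t_(k+1)/t_k: get (k + 2)/(k + 4).
A = k + 2, B = k + 4, C = 1.
Key eq: (k + 2)·f(k+1) = (k + 3)·f(k) + (1).
From deg A=1, deg B=1, deg C=0: d=1.
Match coefficients ⇒ f(k) = k/2.
Get s_k = R·t_k = 3*k/(2*(k + 2)) with R(k) = B(k−1)f(k)/C(k) = k*(k + 3)/2.
Verify: 3/(k**2 + 5*k + 6) matches t_k.
Evaluate s at k=7 and k=1: 7/6 and 1/2; difference 2/3.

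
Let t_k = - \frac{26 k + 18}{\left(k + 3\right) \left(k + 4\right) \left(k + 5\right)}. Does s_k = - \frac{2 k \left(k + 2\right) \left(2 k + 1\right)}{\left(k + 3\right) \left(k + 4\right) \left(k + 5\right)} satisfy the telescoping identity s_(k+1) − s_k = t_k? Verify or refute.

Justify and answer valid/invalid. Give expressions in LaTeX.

Invalid: residual \frac{6 \left(- 2 k^{2} + 12 k + 9\right)}{k^{4} + 18 k^{3} + 119 k^{2} + 342 k + 360} ≠ 0.

s_(k+1) = -2*(k + 1)*(k + 3)*(2*k + 3)/((k + 4)*(k + 5)*(k + 6))
s_(k+1) − s_k = 2*(-19*k**2 - 51*k - 27)/(k**4 + 18*k**3 + 119*k**2 + 342*k + 360)
(s_(k+1) − s_k) − t_k = 6*(-2*k**2 + 12*k + 9)/(k**4 + 18*k**3 + 119*k**2 + 342*k + 360)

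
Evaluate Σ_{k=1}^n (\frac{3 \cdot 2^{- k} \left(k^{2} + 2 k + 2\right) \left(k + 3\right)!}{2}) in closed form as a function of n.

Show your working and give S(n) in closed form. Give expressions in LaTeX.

S(n) = 3 \cdot 2^{- n - 1} n \left(n + 4\right)!

The ratio is (k + 4)*(2*k + (k + 1)**2 + 4)/(2*(k**2 + 2*k + 2)).
So A=k/2 + 2 and B=1, with C=k**2 + 2*k + 2.
f must satisfy (k/2 + 2)·f(k+1) − (1)·f(k) = k**2 + 2*k + 2.
Bound: deg f ≤ 1.
A polynomial solution: f(k) = 2*(k - 1).
So s_k = (B(k−1)f/C)·t_k = (2*(k - 1)/(k**2 + 2*k + 2))·t_k = 3*(k - 1)*factorial(k + 3)/2**k.
Verify: 3*(k**2 + 2*k + 2)*factorial(k + 3)/(2*2**k) matches t_k.
Evaluate: s_(n+1) = 3*2**(-n - 1)*n*factorial(n + 4); subtract s_(1) = 0 ⇒ S(n) = 3*2**(-n - 1)*n*factorial(n + 4).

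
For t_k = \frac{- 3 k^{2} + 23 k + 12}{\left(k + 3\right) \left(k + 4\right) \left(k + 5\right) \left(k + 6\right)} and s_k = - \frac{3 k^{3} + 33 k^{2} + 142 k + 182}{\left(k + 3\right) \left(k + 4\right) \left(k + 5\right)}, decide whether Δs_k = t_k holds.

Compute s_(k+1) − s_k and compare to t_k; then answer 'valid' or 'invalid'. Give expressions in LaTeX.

valid; difference matches t_k

s_(k+1) = (-142*k - 3*(k + 1)**3 - 33*(k + 1)**2 - 324)/((k + 4)*(k + 5)*(k + 6))
s_(k+1) − s_k = (-3*k**2 + 23*k + 12)/(k**4 + 18*k**3 + 119*k**2 + 342*k + 360)
(s_(k+1) − s_k) − t_k = 0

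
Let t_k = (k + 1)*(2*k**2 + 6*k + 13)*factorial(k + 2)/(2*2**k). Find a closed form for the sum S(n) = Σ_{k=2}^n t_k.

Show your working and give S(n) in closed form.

Step 1: r(k) = (k + 2)*(k + 3)*(6*k + 2*(k + 1)**2 + 19)/(2*(k + 1)*(2*k**2 + 6*k + 13)).
Normal form (A,B,C) = (k/2 + 3/2, 1, k**3 + 4*k**2 + 19*k/2 + 13/2).
Need (k/2 + 3/2)·f(k+1) − (1)·f(k) = k**3 + 4*k**2 + 19*k/2 + 13/2.
Degrees (1,0,3) ⇒ d ≤ 2.
Match coefficients ⇒ f(k) = 2*k**2 + 2*k + 1.
Get s_k = R·t_k = (2*k**2 + 2*k + 1)*factorial(k + 2)/2**k with R(k) = B(k−1)f(k)/C(k) = 2*(2*k**2 + 2*k + 1)/((k + 1)*(2*k**2 + 6*k + 13)).
s_(k+1) − s_k = (k + 1)*(2*k**2 + 6*k + 13)*factorial(k + 2)/(2*2**k) = t_k.
Evaluate: s_(n+1) = 2**(-n - 1)*(2*n**2 + 6*n + 5)*factorial(n + 3); subtract s_(2) = 78 ⇒ S(n) = (-156*2**n + 2*n**5*factorial(n) + 18*n**4*factorial(n) + 63*n**3*factorial(n) + 108*n**2*factorial(n) + 91*n*factorial(n) + 30*factorial(n))/(2*2**n).

S(n) = (-156*2**n + 2*n**5*factorial(n) + 18*n**4*factorial(n) + 63*n**3*factorial(n) + 108*n**2*factorial(n) + 91*n*factorial(n) + 30*factorial(n))/(2*2**n)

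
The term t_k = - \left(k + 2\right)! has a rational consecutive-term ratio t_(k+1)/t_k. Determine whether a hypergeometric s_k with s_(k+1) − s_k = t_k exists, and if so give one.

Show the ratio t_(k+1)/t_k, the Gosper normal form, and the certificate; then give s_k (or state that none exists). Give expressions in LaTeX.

none — t_k is not Gosper-summable

Compute t_(k+1)/t_k: get k + 3.
Take A(k)=k + 3, B(k)=1, C(k)=1.
Key eq: (k + 3)·f(k+1) = (1)·f(k) + (1).
Degrees (1,0,0) ⇒ d ≤ -1.
Bound -1 < 0, so the key equation has no polynomial solution.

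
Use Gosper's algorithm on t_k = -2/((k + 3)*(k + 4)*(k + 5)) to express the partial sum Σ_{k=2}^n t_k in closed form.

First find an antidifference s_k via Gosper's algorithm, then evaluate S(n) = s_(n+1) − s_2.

Step 1: r(k) = (k + 3)/(k + 6).
Gosper form: A/B · C(k+1)/C(k) with A=k + 3, B=k + 6, C=1.
f must satisfy (k + 3)·f(k+1) − (k + 5)·f(k) = 1.
From deg A=1, deg B=1, deg C=0: d=2.
Solve for f: f(k) = k*(k + 7)/24 (degree 2 ≤ 2).
Get s_k = R·t_k = k*(-k - 7)/(12*(k + 3)*(k + 4)) with R(k) = B(k−1)f(k)/C(k) = k*(k + 5)*(k + 7)/24.
s_(k+1) − s_k = -2/(k**3 + 12*k**2 + 47*k + 60) = t_k.
s_(n+1) = (-n**2 - 9*n - 8)/(12*(n**2 + 9*n + 20)) and s_(2) = -1/20, so S(n) = (-n**2 - 9*n + 10)/(30*(n**2 + 9*n + 20)).

S(n) = (-n**2 - 9*n + 10)/(30*(n**2 + 9*n + 20))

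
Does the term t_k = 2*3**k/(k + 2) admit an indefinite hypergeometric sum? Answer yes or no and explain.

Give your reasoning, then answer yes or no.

Step 1: r(k) = 3*(k + 2)/(k + 3).
So A=3*k + 6 and B=k + 3, with C=1.
Key eq: (3*k + 6)·f(k+1) = (k + 2)·f(k) + (1).
From deg A=1, deg B=1, deg C=0: d=-1.
Bound -1 < 0, so the key equation has no polynomial solution.

No — key equation has no polynomial f.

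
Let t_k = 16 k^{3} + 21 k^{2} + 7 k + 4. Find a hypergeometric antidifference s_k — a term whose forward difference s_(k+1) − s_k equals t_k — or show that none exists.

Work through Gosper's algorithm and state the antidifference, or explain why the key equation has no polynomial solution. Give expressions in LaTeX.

s_k = k \left(4 k^{3} - k^{2} - 3 k + 4\right)

Step 1: r(k) = (16*k**3 + 69*k**2 + 97*k + 48)/(16*k**3 + 21*k**2 + 7*k + 4).
Gosper form: A/B · C(k+1)/C(k) with A=1, B=1, C=k**3 + 21*k**2/16 + 7*k/16 + 1/4.
Solve (1)·f(k+1) − (1)·f(k) = k**3 + 21*k**2/16 + 7*k/16 + 1/4.
deg f ≤ 4 (via 0,0,3).
Solve for f: f(k) = k*(4*k**3 - k**2 - 3*k + 4)/16 (degree 4 ≤ 4).
Get s_k = R·t_k = k*(4*k**3 - k**2 - 3*k + 4) with R(k) = B(k−1)f(k)/C(k) = k*(4*k**3 - k**2 - 3*k + 4)/(16*k**3 + 21*k**2 + 7*k + 4).
Δs = 16*k**3 + 21*k**2 + 7*k + 4, as required.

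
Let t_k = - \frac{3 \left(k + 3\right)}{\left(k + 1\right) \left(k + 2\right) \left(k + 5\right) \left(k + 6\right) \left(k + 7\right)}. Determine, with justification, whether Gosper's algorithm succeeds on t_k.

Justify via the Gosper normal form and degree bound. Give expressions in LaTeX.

Compute t_(k+1)/t_k: get (k + 1)*(k + 4)*(k + 5)/((k + 3)**2*(k + 8)).
Take A(k)=k + 1, B(k)=k + 8, C(k)=k**3 + 10*k**2 + 33*k + 36.
Key eq: (k + 1)·f(k+1) = (k + 7)·f(k) + (k**3 + 10*k**2 + 33*k + 36).
deg f ≤ 6 (via 1,1,3).
Solve for f: f(k) = k*(k + 2)*(k + 3)*(k + 4)*(k**2 + 12*k + 41)/90 (degree 6 ≤ 6).
R(k) = B(k−1)·f(k)/C(k) = k*(k + 2)*(k + 7)*(k**2 + 12*k + 41)/(90*(k + 3)); s_k = R·t_k = k*(-k**2 - 12*k - 41)/(30*(k**3 + 12*k**2 + 41*k + 30)).
Δs = 3*(-k - 3)/(k**5 + 21*k**4 + 163*k**3 + 567*k**2 + 844*k + 420), as required.

Yes. s_k = \frac{k \left(- k^{2} - 12 k - 41\right)}{30 \left(k^{3} + 12 k^{2} + 41 k + 30\right)}.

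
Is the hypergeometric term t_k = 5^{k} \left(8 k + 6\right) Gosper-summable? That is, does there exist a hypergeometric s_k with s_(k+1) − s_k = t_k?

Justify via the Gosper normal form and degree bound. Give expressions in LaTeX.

Step 1: r(k) = 5*(4*k + 7)/(4*k + 3).
Take A(k)=5, B(k)=1, C(k)=k + 3/4.
Solve (5)·f(k+1) − (1)·f(k) = k + 3/4.
d = 1 from the (0,0,1) case.
Solving with deg f ≤ 1: f(k) = (2*k - 1)/8.
R(k) = B(k−1)·f(k)/C(k) = (2*k - 1)/(2*(4*k + 3)); s_k = R·t_k = 5**k*(2*k - 1).
s_(k+1) − s_k = 5**k*(8*k + 6) = t_k.

Yes. s_k = 5^{k} \left(2 k - 1\right).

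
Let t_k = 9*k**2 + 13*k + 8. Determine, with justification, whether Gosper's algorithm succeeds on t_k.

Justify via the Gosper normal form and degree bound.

Yes. s_k = k*(3*k**2 + 2*k + 3).

r(k) = (9*k**2 + 31*k + 30)/(9*k**2 + 13*k + 8) after simplifying.
Factor: A=1; B=1; C=k**2 + 13*k/9 + 8/9.
f must satisfy (1)·f(k+1) − (1)·f(k) = k**2 + 13*k/9 + 8/9.
Bound: deg f ≤ 3.
A polynomial solution: f(k) = k*(3*k**2 + 2*k + 3)/9.
R(k) = B(k−1)·f(k)/C(k) = k*(3*k**2 + 2*k + 3)/(9*k**2 + 13*k + 8); s_k = R·t_k = k*(3*k**2 + 2*k + 3).
Verify: 9*k**2 + 13*k + 8 matches t_k.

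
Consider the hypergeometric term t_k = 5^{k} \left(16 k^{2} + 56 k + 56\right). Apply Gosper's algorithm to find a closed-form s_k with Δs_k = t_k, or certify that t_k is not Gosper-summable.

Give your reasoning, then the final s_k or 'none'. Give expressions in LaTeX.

s_k = 4 \cdot 5^{k} \left(k^{2} + k + 1\right)

Ratio r(k) = 5*(2*k**2 + 11*k + 16)/(2*k**2 + 7*k + 7).
Take A(k)=5, B(k)=1, C(k)=k**2 + 7*k/2 + 7/2.
f must satisfy (5)·f(k+1) − (1)·f(k) = k**2 + 7*k/2 + 7/2.
From deg A=0, deg B=0, deg C=2: d=2.
Match coefficients ⇒ f(k) = (k**2 + k + 1)/4.
Certificate R = B(k−1)f/C = (k**2 + k + 1)/(2*(2*k**2 + 7*k + 7)) gives s_k = 4*5**k*(k**2 + k + 1).
Δs = 5**k*(16*k**2 + 56*k + 56), as required.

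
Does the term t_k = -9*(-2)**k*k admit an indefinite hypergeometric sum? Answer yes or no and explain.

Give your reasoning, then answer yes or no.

t_(k+1)/t_k = -2 - 2/k.
Gosper form: A/B · C(k+1)/C(k) with A=-2, B=1, C=k.
f must satisfy (-2)·f(k+1) − (1)·f(k) = k.
Degrees (0,0,1) ⇒ d ≤ 1.
A polynomial solution: f(k) = -(3*k - 2)/9.
Get s_k = R·t_k = (-2)**k*(3*k - 2) with R(k) = B(k−1)f(k)/C(k) = -(3*k - 2)/(9*k).
s_(k+1) − s_k = -9*(-2)**k*k = t_k.

Yes. s_k = (-2)**k*(3*k - 2).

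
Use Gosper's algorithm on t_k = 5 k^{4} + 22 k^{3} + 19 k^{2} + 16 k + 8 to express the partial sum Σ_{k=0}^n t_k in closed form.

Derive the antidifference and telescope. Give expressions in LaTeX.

S(n) = n^{5} + 8 n^{4} + 19 n^{3} + 23 n^{2} + 19 n + 8

Step 1: r(k) = (5*k**4 + 42*k**3 + 115*k**2 + 140*k + 70)/(5*k**4 + 22*k**3 + 19*k**2 + 16*k + 8).
Gosper form: A/B · C(k+1)/C(k) with A=1, B=1, C=k**4 + 22*k**3/5 + 19*k**2/5 + 16*k/5 + 8/5.
Key eq: (1)·f(k+1) = (1)·f(k) + (k**4 + 22*k**3/5 + 19*k**2/5 + 16*k/5 + 8/5).
d = 5 from the (0,0,4) case.
Solve for f: f(k) = k*(k**4 + 3*k**3 - 3*k**2 + 4*k + 3)/5 (degree 5 ≤ 5).
Then R = B(k−1)f/C = k*(k**4 + 3*k**3 - 3*k**2 + 4*k + 3)/(5*k**4 + 22*k**3 + 19*k**2 + 16*k + 8), so s_k = R(k)·t_k = k*(k**4 + 3*k**3 - 3*k**2 + 4*k + 3).
Δs = 5*k**4 + 22*k**3 + 19*k**2 + 16*k + 8, as required.
Σ_(k=0)^n t_k = s_(n+1) − s_(0) = (n**5 + 8*n**4 + 19*n**3 + 23*n**2 + 19*n + 8) − (0), i.e. n**5 + 8*n**4 + 19*n**3 + 23*n**2 + 19*n + 8.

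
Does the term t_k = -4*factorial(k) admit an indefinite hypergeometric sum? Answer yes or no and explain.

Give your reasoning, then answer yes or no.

No — t_k has no hypergeometric antidifference.

Ratio r(k) = k + 1.
Gosper form: A/B · C(k+1)/C(k) with A=k + 1, B=1, C=1.
Set up (k + 1)·f(k+1) − (1)·f(k) − (1) = 0.
Bound: deg f ≤ -1.
d = -1 < 0 ⇒ no nonzero polynomial f; not summable.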